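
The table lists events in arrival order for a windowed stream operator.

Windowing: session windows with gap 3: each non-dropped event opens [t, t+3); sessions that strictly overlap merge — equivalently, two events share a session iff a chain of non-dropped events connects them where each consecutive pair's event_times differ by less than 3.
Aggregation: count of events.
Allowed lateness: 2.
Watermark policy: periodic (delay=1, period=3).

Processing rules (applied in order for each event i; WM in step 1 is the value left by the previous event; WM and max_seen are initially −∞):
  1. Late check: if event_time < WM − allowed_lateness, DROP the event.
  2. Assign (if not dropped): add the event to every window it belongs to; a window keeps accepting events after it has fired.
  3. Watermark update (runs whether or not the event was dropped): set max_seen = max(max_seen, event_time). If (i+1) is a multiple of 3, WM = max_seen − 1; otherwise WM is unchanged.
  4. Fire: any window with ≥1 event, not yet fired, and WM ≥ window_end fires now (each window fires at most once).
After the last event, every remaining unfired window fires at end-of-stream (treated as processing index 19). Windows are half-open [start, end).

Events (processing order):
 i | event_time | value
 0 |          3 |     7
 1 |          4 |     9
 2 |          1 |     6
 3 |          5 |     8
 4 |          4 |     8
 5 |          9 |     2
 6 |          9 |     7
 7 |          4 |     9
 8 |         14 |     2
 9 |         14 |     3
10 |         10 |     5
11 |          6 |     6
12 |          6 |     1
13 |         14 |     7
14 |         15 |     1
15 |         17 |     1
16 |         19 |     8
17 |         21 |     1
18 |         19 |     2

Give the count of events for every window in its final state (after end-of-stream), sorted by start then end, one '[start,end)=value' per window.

[1,8)=5 [9,12)=2 [14,24)=8

i=0 t=3 v=7: → [3,6); WM=−∞
i=1 t=4 v=9: → [3,7); WM=−∞
i=2 t=1 v=6: → [1,7); WM=3
i=3 t=5 v=8: → [1,8); WM=3
i=4 t=4 v=8: → [1,8); WM=3
i=5 t=9 v=2: → [9,12); WM=8
i=6 t=9 v=7: → [9,12); WM=8
i=7 t=4 v=9: DROP (t<8-2); WM=8
i=8 t=14 v=2: → [14,17); WM=13
i=9 t=14 v=3: → [14,17); WM=13
i=10 t=10 v=5: DROP (t<13-2); WM=13
i=11 t=6 v=6: DROP (t<13-2); WM=13
i=12 t=6 v=1: DROP (t<13-2); WM=13
i=13 t=14 v=7: → [14,17); WM=13
i=14 t=15 v=1: → [14,18); WM=14
i=15 t=17 v=1: → [14,20); WM=14
i=16 t=19 v=8: → [14,22); WM=14
i=17 t=21 v=1: → [14,24); WM=20
i=18 t=19 v=2: → [14,24); WM=20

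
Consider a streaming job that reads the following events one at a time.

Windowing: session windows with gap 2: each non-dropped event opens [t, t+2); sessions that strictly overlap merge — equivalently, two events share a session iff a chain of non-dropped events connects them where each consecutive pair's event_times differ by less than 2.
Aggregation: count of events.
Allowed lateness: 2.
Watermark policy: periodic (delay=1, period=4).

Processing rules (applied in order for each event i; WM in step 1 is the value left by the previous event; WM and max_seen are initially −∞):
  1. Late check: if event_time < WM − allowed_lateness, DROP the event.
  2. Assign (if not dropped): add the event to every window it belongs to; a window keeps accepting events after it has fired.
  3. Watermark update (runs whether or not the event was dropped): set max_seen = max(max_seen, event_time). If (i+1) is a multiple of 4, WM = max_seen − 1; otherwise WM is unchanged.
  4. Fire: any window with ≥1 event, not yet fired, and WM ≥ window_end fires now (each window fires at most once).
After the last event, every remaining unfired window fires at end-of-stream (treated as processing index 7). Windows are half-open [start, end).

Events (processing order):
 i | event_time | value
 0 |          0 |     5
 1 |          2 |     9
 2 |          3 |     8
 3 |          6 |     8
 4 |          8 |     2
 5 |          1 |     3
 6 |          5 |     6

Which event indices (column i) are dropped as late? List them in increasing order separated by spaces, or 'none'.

5

i=0 t=0 v=5: → [0,2); WM=−∞
i=1 t=2 v=9: → [2,4); WM=−∞
i=2 t=3 v=8: → [2,5); WM=−∞
i=3 t=6 v=8: → [6,8); WM=5
i=4 t=8 v=2: → [8,10); WM=5
i=5 t=1 v=3: DROP (t<5-2); WM=5
i=6 t=5 v=6: → [5,8); WM=5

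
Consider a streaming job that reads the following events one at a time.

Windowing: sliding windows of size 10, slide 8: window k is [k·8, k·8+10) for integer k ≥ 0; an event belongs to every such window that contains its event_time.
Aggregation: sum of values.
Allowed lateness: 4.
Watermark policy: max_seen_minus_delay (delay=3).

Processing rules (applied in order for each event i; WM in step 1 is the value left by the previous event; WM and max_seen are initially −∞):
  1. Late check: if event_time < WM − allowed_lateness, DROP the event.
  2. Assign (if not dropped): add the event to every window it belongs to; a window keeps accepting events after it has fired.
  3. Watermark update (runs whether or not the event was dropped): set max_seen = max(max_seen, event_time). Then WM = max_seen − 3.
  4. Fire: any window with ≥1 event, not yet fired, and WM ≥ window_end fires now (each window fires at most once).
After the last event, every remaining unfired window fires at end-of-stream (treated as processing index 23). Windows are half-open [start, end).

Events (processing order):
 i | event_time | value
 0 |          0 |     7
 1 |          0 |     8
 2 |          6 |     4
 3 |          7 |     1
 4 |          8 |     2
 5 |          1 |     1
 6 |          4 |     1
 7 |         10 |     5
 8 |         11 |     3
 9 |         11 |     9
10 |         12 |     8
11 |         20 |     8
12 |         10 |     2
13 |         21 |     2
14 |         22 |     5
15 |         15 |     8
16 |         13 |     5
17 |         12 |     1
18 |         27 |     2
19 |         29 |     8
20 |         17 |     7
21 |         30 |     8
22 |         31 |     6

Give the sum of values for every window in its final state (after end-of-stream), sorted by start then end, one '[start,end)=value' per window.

i=0 t=0 v=7: → [0,10); WM=-3
i=1 t=0 v=8: → [0,10); WM=-3
i=2 t=6 v=4: → [0,10); WM=3
i=3 t=7 v=1: → [0,10); WM=4
i=4 t=8 v=2: → [8,18),[0,10); WM=5
i=5 t=1 v=1: → [0,10); WM=5
i=6 t=4 v=1: → [0,10); WM=5
i=7 t=10 v=5: → [8,18); WM=7
i=8 t=11 v=3: → [8,18); WM=8
i=9 t=11 v=9: → [8,18); WM=8
i=10 t=12 v=8: → [8,18); WM=9
i=11 t=20 v=8: → [16,26); WM=17; [0,10) fires=24
i=12 t=10 v=2: DROP (t<17-4); WM=17
i=13 t=21 v=2: → [16,26); WM=18; [8,18) fires=27
i=14 t=22 v=5: → [16,26); WM=19
i=15 t=15 v=8: → [8,18); WM=19
i=16 t=13 v=5: DROP (t<19-4); WM=19
i=17 t=12 v=1: DROP (t<19-4); WM=19
i=18 t=27 v=2: → [24,34); WM=24
i=19 t=29 v=8: → [24,34); WM=26; [16,26) fires=15
i=20 t=17 v=7: DROP (t<26-4); WM=26
i=21 t=30 v=8: → [24,34); WM=27
i=22 t=31 v=6: → [24,34); WM=28

[0,10)=24 [8,18)=35 [16,26)=15 [24,34)=24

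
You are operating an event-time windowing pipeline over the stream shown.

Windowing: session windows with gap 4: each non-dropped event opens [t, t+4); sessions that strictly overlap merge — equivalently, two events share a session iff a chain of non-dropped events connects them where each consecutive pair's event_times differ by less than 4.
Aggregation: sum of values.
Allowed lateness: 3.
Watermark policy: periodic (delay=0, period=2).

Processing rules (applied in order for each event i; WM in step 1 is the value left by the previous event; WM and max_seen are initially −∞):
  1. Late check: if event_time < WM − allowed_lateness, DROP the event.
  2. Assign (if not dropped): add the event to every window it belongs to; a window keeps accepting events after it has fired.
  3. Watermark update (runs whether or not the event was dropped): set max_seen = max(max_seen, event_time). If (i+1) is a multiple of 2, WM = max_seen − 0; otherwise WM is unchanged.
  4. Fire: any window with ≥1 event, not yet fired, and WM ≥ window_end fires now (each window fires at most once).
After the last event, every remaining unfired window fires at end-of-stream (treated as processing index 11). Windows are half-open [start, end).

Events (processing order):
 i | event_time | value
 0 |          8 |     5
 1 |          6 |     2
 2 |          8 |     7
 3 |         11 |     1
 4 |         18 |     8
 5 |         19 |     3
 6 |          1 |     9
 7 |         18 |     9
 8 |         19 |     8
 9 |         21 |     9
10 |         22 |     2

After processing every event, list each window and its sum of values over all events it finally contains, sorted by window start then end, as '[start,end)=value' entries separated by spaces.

i=0 t=8 v=5: → [8,12); WM=−∞
i=1 t=6 v=2: → [6,12); WM=8
i=2 t=8 v=7: → [6,12); WM=8
i=3 t=11 v=1: → [6,15); WM=11
i=4 t=18 v=8: → [18,22); WM=11
i=5 t=19 v=3: → [18,23); WM=19
i=6 t=1 v=9: DROP (t<19-3); WM=19
i=7 t=18 v=9: → [18,23); WM=19
i=8 t=19 v=8: → [18,23); WM=19
i=9 t=21 v=9: → [18,25); WM=21
i=10 t=22 v=2: → [18,26); WM=21

[6,15)=15 [18,26)=39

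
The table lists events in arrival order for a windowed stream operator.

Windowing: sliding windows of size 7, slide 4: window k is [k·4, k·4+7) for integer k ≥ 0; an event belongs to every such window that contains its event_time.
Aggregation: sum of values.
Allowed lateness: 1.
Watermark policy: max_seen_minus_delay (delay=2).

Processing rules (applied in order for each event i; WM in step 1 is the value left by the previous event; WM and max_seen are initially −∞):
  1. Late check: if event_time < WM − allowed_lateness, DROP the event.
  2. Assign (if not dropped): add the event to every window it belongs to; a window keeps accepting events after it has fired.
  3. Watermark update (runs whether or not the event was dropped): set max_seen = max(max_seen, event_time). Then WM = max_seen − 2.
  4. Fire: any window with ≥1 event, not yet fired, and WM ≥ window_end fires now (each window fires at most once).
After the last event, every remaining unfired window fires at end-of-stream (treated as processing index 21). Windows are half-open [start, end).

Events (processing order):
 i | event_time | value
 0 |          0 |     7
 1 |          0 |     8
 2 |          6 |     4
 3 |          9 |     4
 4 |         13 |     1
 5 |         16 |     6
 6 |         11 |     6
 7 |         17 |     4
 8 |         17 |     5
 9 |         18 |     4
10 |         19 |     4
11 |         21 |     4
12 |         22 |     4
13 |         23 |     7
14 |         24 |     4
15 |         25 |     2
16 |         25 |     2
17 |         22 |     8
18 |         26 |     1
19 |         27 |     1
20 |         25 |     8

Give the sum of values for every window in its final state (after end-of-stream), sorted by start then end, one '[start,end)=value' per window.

i=0 t=0 v=7: → [0,7); WM=-2
i=1 t=0 v=8: → [0,7); WM=-2
i=2 t=6 v=4: → [4,11),[0,7); WM=4
i=3 t=9 v=4: → [8,15),[4,11); WM=7; [0,7) fires=19
i=4 t=13 v=1: → [12,19),[8,15); WM=11; [4,11) fires=8
i=5 t=16 v=6: → [16,23),[12,19); WM=14
i=6 t=11 v=6: DROP (t<14-1); WM=14
i=7 t=17 v=4: → [16,23),[12,19); WM=15; [8,15) fires=5
i=8 t=17 v=5: → [16,23),[12,19); WM=15
i=9 t=18 v=4: → [16,23),[12,19); WM=16
i=10 t=19 v=4: → [16,23); WM=17
i=11 t=21 v=4: → [20,27),[16,23); WM=19; [12,19) fires=20
i=12 t=22 v=4: → [20,27),[16,23); WM=20
i=13 t=23 v=7: → [20,27); WM=21
i=14 t=24 v=4: → [24,31),[20,27); WM=22
i=15 t=25 v=2: → [24,31),[20,27); WM=23; [16,23) fires=31
i=16 t=25 v=2: → [24,31),[20,27); WM=23
i=17 t=22 v=8: → [20,27),[16,23); WM=23
i=18 t=26 v=1: → [24,31),[20,27); WM=24
i=19 t=27 v=1: → [24,31); WM=25
i=20 t=25 v=8: → [24,31),[20,27); WM=25

[0,7)=19 [4,11)=8 [8,15)=5 [12,19)=20 [16,23)=39 [20,27)=40 [24,31)=18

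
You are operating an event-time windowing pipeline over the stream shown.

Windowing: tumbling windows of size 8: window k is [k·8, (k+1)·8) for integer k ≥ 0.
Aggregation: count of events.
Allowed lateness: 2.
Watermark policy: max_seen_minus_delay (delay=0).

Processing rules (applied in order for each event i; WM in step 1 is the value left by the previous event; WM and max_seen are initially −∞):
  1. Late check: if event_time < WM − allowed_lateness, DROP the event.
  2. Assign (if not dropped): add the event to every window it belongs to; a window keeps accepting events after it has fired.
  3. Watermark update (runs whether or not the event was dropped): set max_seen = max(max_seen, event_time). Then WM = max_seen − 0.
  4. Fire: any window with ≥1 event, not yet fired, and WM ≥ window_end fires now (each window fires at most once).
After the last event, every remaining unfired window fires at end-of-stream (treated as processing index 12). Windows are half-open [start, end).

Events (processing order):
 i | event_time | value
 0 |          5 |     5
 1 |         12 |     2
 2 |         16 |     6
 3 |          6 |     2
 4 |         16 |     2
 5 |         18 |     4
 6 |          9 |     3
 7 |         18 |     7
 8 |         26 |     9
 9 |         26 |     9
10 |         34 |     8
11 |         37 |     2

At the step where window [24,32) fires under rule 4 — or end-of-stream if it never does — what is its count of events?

i=0 t=5 v=5: → [0,8); WM=5
i=1 t=12 v=2: → [8,16); WM=12; [0,8) fires=1
i=2 t=16 v=6: → [16,24); WM=16; [8,16) fires=1
i=3 t=6 v=2: DROP (t<16-2); WM=16
i=4 t=16 v=2: → [16,24); WM=16
i=5 t=18 v=4: → [16,24); WM=18
i=6 t=9 v=3: DROP (t<18-2); WM=18
i=7 t=18 v=7: → [16,24); WM=18
i=8 t=26 v=9: → [24,32); WM=26; [16,24) fires=4
i=9 t=26 v=9: → [24,32); WM=26
i=10 t=34 v=8: → [32,40); WM=34; [24,32) fires=2
i=11 t=37 v=2: → [32,40); WM=37

2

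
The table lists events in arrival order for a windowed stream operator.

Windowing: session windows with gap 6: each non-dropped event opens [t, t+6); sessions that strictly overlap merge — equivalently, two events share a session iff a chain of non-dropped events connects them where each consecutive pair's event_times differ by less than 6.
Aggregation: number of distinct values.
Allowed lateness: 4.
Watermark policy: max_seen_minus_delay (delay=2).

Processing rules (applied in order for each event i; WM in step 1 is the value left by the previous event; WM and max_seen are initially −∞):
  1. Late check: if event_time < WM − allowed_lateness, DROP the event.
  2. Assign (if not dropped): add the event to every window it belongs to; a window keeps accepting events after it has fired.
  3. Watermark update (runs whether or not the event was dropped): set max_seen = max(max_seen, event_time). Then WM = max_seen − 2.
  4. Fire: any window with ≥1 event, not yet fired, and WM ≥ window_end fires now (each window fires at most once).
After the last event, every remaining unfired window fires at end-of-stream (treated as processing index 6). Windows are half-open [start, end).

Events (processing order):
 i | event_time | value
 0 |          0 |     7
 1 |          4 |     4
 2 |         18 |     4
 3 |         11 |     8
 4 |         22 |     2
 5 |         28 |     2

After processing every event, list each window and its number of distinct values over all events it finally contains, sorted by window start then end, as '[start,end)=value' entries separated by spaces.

i=0 t=0 v=7: → [0,6); WM=-2
i=1 t=4 v=4: → [0,10); WM=2
i=2 t=18 v=4: → [18,24); WM=16
i=3 t=11 v=8: DROP (t<16-4); WM=16
i=4 t=22 v=2: → [18,28); WM=20
i=5 t=28 v=2: → [28,34); WM=26

[0,10)=2 [18,28)=2 [28,34)=1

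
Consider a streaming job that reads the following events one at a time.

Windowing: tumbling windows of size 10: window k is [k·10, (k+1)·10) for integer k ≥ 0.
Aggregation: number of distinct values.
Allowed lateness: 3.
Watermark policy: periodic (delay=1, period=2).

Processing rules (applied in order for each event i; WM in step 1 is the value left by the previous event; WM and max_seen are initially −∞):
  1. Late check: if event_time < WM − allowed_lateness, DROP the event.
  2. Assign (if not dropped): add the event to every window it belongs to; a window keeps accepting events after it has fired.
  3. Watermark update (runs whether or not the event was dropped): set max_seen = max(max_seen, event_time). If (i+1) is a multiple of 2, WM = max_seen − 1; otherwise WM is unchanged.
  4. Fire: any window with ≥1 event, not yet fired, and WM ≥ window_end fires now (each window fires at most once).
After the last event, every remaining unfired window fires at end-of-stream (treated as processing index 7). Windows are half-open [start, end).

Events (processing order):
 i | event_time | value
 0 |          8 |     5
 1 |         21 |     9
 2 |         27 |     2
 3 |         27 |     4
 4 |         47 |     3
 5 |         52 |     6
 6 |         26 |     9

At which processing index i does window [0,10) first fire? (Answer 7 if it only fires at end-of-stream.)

i=0 t=8 v=5: → [0,10); WM=−∞
i=1 t=21 v=9: → [20,30); WM=20; [0,10) fires=1
i=2 t=27 v=2: → [20,30); WM=20
i=3 t=27 v=4: → [20,30); WM=26
i=4 t=47 v=3: → [40,50); WM=26
i=5 t=52 v=6: → [50,60); WM=51; [20,30) fires=3 [40,50) fires=1
i=6 t=26 v=9: DROP (t<51-3); WM=51

1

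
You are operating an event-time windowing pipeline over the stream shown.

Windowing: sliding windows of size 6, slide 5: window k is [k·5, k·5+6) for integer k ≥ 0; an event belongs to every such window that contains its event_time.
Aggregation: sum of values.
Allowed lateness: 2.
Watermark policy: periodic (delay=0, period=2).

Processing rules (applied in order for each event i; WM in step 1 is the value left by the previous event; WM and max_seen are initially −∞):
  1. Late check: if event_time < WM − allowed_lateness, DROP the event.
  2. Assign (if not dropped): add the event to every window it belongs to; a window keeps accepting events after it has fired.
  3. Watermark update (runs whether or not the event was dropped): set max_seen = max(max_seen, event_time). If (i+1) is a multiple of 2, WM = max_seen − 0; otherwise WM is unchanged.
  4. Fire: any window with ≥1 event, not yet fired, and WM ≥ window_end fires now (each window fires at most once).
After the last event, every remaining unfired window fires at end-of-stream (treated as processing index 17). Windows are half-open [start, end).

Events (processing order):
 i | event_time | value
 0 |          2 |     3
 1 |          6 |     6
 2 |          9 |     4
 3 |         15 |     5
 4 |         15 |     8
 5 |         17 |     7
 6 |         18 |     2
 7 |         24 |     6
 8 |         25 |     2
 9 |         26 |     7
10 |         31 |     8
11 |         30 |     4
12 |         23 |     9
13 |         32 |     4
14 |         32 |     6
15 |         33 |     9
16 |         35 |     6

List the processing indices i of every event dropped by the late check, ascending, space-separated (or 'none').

i=0 t=2 v=3: → [0,6); WM=−∞
i=1 t=6 v=6: → [5,11); WM=6; [0,6) fires=3
i=2 t=9 v=4: → [5,11); WM=6
i=3 t=15 v=5: → [15,21),[10,16); WM=15; [5,11) fires=10
i=4 t=15 v=8: → [15,21),[10,16); WM=15
i=5 t=17 v=7: → [15,21); WM=17; [10,16) fires=13
i=6 t=18 v=2: → [15,21); WM=17
i=7 t=24 v=6: → [20,26); WM=24; [15,21) fires=22
i=8 t=25 v=2: → [25,31),[20,26); WM=24
i=9 t=26 v=7: → [25,31); WM=26; [20,26) fires=8
i=10 t=31 v=8: → [30,36); WM=26
i=11 t=30 v=4: → [30,36),[25,31); WM=31; [25,31) fires=13
i=12 t=23 v=9: DROP (t<31-2); WM=31
i=13 t=32 v=4: → [30,36); WM=32
i=14 t=32 v=6: → [30,36); WM=32
i=15 t=33 v=9: → [30,36); WM=33
i=16 t=35 v=6: → [35,41),[30,36); WM=33

12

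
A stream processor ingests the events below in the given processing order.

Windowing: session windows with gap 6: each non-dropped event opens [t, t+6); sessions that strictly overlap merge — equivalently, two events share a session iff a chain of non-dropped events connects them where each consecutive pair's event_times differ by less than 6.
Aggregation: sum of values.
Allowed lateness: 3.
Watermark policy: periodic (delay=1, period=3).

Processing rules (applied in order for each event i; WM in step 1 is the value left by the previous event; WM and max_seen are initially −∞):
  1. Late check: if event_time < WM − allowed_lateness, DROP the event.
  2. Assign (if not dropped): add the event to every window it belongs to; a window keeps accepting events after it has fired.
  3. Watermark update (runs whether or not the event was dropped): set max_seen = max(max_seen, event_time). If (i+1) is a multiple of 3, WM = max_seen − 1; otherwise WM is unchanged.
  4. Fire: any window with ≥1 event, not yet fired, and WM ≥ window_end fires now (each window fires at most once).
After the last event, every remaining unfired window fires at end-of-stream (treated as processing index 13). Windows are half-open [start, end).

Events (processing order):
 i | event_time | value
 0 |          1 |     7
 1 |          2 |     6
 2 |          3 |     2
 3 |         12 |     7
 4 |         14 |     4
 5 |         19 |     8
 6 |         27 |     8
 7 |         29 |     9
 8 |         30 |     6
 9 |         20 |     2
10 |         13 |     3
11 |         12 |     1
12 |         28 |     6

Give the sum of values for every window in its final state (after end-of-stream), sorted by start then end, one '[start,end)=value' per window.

i=0 t=1 v=7: → [1,7); WM=−∞
i=1 t=2 v=6: → [1,8); WM=−∞
i=2 t=3 v=2: → [1,9); WM=2
i=3 t=12 v=7: → [12,18); WM=2
i=4 t=14 v=4: → [12,20); WM=2
i=5 t=19 v=8: → [12,25); WM=18
i=6 t=27 v=8: → [27,33); WM=18
i=7 t=29 v=9: → [27,35); WM=18
i=8 t=30 v=6: → [27,36); WM=29
i=9 t=20 v=2: DROP (t<29-3); WM=29
i=10 t=13 v=3: DROP (t<29-3); WM=29
i=11 t=12 v=1: DROP (t<29-3); WM=29
i=12 t=28 v=6: → [27,36); WM=29

[1,9)=15 [12,25)=19 [27,36)=29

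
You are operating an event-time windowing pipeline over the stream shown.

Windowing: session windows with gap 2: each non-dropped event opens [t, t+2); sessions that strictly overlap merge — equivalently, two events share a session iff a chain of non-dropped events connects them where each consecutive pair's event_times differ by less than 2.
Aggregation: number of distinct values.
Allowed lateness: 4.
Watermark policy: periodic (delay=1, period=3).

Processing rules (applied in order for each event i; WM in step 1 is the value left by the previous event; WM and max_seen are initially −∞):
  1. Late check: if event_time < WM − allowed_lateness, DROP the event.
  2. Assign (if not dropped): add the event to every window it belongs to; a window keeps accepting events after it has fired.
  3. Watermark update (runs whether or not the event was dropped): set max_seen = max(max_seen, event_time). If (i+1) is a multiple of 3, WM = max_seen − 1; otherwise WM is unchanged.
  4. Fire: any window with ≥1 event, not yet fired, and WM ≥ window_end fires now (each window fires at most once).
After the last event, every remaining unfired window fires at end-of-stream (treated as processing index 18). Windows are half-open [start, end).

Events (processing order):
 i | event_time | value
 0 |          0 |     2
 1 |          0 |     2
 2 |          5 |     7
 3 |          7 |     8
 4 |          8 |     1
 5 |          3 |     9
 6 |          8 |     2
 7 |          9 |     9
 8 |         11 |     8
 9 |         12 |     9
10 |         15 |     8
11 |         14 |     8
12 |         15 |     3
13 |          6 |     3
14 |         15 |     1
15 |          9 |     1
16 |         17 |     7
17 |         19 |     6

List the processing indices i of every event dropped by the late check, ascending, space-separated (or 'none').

13 15

i=0 t=0 v=2: → [0,2); WM=−∞
i=1 t=0 v=2: → [0,2); WM=−∞
i=2 t=5 v=7: → [5,7); WM=4
i=3 t=7 v=8: → [7,9); WM=4
i=4 t=8 v=1: → [7,10); WM=4
i=5 t=3 v=9: → [3,5); WM=7
i=6 t=8 v=2: → [7,10); WM=7
i=7 t=9 v=9: → [7,11); WM=7
i=8 t=11 v=8: → [11,13); WM=10
i=9 t=12 v=9: → [11,14); WM=10
i=10 t=15 v=8: → [15,17); WM=10
i=11 t=14 v=8: → [14,17); WM=14
i=12 t=15 v=3: → [14,17); WM=14
i=13 t=6 v=3: DROP (t<14-4); WM=14
i=14 t=15 v=1: → [14,17); WM=14
i=15 t=9 v=1: DROP (t<14-4); WM=14
i=16 t=17 v=7: → [17,19); WM=14
i=17 t=19 v=6: → [19,21); WM=18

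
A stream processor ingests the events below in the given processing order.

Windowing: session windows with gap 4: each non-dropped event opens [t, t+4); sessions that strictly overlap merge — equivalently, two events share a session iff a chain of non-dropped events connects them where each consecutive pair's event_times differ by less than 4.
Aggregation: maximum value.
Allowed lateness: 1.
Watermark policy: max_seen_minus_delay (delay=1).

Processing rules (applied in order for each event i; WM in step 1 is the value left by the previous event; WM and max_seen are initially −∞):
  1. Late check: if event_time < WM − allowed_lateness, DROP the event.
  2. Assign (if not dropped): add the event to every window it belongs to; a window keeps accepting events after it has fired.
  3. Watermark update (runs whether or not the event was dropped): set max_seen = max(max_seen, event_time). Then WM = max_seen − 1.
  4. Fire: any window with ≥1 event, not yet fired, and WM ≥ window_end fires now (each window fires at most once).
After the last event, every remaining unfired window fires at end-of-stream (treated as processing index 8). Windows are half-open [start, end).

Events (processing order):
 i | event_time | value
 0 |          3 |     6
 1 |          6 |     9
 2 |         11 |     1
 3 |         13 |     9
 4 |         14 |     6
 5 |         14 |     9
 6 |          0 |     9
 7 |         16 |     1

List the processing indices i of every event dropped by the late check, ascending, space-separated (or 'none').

i=0 t=3 v=6: → [3,7); WM=2
i=1 t=6 v=9: → [3,10); WM=5
i=2 t=11 v=1: → [11,15); WM=10
i=3 t=13 v=9: → [11,17); WM=12
i=4 t=14 v=6: → [11,18); WM=13
i=5 t=14 v=9: → [11,18); WM=13
i=6 t=0 v=9: DROP (t<13-1); WM=13
i=7 t=16 v=1: → [11,20); WM=15

6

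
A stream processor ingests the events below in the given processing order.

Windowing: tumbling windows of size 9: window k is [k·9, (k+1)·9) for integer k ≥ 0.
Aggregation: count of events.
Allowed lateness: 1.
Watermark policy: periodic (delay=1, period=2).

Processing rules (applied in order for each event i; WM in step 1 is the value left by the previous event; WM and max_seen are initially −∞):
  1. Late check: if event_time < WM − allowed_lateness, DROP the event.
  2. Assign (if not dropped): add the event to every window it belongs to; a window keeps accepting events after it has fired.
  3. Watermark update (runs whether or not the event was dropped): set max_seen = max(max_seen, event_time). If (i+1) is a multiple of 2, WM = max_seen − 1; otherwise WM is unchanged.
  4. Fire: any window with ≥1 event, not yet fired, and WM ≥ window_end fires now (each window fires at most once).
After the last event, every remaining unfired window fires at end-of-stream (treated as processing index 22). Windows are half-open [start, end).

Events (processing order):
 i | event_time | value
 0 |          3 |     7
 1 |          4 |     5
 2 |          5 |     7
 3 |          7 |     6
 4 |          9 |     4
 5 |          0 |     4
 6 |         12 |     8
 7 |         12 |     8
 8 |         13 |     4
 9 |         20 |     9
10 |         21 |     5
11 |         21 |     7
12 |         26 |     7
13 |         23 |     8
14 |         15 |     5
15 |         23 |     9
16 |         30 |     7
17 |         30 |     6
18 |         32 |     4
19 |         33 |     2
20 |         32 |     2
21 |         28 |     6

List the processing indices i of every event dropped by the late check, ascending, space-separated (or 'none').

i=0 t=3 v=7: → [0,9); WM=−∞
i=1 t=4 v=5: → [0,9); WM=3
i=2 t=5 v=7: → [0,9); WM=3
i=3 t=7 v=6: → [0,9); WM=6
i=4 t=9 v=4: → [9,18); WM=6
i=5 t=0 v=4: DROP (t<6-1); WM=8
i=6 t=12 v=8: → [9,18); WM=8
i=7 t=12 v=8: → [9,18); WM=11; [0,9) fires=4
i=8 t=13 v=4: → [9,18); WM=11
i=9 t=20 v=9: → [18,27); WM=19; [9,18) fires=4
i=10 t=21 v=5: → [18,27); WM=19
i=11 t=21 v=7: → [18,27); WM=20
i=12 t=26 v=7: → [18,27); WM=20
i=13 t=23 v=8: → [18,27); WM=25
i=14 t=15 v=5: DROP (t<25-1); WM=25
i=15 t=23 v=9: DROP (t<25-1); WM=25
i=16 t=30 v=7: → [27,36); WM=25
i=17 t=30 v=6: → [27,36); WM=29; [18,27) fires=5
i=18 t=32 v=4: → [27,36); WM=29
i=19 t=33 v=2: → [27,36); WM=32
i=20 t=32 v=2: → [27,36); WM=32
i=21 t=28 v=6: DROP (t<32-1); WM=32

5 14 15 21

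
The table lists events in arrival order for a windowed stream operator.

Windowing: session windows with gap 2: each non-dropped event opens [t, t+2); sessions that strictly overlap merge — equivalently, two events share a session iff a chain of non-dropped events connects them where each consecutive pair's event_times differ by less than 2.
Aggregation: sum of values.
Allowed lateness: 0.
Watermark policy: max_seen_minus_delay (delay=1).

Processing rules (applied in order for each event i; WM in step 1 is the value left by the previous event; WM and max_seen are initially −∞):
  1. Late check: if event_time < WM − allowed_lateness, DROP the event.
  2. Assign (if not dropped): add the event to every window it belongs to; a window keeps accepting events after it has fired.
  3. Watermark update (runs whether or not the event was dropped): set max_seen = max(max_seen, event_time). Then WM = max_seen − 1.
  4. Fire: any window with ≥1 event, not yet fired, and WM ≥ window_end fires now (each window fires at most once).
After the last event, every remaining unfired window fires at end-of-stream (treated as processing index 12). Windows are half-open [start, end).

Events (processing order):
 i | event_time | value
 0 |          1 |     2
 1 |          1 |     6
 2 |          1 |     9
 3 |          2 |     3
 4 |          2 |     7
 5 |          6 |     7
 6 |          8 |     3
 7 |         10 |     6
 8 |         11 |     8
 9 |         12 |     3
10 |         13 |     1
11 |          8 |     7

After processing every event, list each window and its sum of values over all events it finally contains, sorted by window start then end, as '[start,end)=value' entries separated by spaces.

[1,4)=27 [6,8)=7 [8,10)=3 [10,15)=18

i=0 t=1 v=2: → [1,3); WM=0
i=1 t=1 v=6: → [1,3); WM=0
i=2 t=1 v=9: → [1,3); WM=0
i=3 t=2 v=3: → [1,4); WM=1
i=4 t=2 v=7: → [1,4); WM=1
i=5 t=6 v=7: → [6,8); WM=5
i=6 t=8 v=3: → [8,10); WM=7
i=7 t=10 v=6: → [10,12); WM=9
i=8 t=11 v=8: → [10,13); WM=10
i=9 t=12 v=3: → [10,14); WM=11
i=10 t=13 v=1: → [10,15); WM=12
i=11 t=8 v=7: DROP (t<12-0); WM=12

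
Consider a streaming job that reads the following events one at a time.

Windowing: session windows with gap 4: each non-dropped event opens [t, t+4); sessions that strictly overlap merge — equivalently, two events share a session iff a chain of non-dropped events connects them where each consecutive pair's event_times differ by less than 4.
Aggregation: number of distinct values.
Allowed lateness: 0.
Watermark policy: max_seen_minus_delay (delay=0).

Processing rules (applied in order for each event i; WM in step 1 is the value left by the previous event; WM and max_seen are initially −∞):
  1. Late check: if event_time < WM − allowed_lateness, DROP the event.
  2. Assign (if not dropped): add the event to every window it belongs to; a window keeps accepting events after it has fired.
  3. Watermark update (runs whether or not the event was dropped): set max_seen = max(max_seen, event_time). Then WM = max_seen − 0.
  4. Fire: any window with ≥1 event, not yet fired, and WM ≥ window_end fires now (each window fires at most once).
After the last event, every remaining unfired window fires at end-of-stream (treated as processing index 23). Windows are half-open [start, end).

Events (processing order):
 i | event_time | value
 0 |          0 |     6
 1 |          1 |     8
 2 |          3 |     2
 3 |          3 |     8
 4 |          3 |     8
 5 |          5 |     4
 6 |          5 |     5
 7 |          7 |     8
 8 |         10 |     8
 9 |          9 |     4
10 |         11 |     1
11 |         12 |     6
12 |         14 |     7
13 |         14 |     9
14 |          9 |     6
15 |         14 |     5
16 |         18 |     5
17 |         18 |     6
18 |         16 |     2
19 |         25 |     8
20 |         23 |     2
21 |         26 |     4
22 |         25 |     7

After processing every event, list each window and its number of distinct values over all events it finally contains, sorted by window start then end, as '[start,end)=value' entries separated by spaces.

i=0 t=0 v=6: → [0,4); WM=0
i=1 t=1 v=8: → [0,5); WM=1
i=2 t=3 v=2: → [0,7); WM=3
i=3 t=3 v=8: → [0,7); WM=3
i=4 t=3 v=8: → [0,7); WM=3
i=5 t=5 v=4: → [0,9); WM=5
i=6 t=5 v=5: → [0,9); WM=5
i=7 t=7 v=8: → [0,11); WM=7
i=8 t=10 v=8: → [0,14); WM=10
i=9 t=9 v=4: DROP (t<10-0); WM=10
i=10 t=11 v=1: → [0,15); WM=11
i=11 t=12 v=6: → [0,16); WM=12
i=12 t=14 v=7: → [0,18); WM=14
i=13 t=14 v=9: → [0,18); WM=14
i=14 t=9 v=6: DROP (t<14-0); WM=14
i=15 t=14 v=5: → [0,18); WM=14
i=16 t=18 v=5: → [18,22); WM=18
i=17 t=18 v=6: → [18,22); WM=18
i=18 t=16 v=2: DROP (t<18-0); WM=18
i=19 t=25 v=8: → [25,29); WM=25
i=20 t=23 v=2: DROP (t<25-0); WM=25
i=21 t=26 v=4: → [25,30); WM=26
i=22 t=25 v=7: DROP (t<26-0); WM=26

[0,18)=8 [18,22)=2 [25,30)=2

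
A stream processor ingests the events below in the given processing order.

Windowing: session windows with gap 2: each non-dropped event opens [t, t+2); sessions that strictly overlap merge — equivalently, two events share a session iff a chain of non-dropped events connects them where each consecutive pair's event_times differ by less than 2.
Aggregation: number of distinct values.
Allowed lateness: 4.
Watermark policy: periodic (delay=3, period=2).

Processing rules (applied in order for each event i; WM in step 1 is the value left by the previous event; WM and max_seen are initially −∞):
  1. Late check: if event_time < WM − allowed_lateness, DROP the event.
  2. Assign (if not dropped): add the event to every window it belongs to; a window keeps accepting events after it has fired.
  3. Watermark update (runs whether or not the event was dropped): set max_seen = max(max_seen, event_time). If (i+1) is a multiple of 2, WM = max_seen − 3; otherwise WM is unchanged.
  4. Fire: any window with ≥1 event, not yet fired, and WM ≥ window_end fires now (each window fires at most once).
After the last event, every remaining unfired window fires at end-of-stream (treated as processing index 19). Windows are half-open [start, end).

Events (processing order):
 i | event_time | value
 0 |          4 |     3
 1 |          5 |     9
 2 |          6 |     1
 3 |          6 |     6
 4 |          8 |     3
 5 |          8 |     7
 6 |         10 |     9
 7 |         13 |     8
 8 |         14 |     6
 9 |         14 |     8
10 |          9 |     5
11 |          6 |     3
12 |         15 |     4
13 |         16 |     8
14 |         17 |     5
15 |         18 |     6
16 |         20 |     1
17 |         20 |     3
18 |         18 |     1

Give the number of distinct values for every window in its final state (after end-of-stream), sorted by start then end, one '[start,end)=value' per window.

i=0 t=4 v=3: → [4,6); WM=−∞
i=1 t=5 v=9: → [4,7); WM=2
i=2 t=6 v=1: → [4,8); WM=2
i=3 t=6 v=6: → [4,8); WM=3
i=4 t=8 v=3: → [8,10); WM=3
i=5 t=8 v=7: → [8,10); WM=5
i=6 t=10 v=9: → [10,12); WM=5
i=7 t=13 v=8: → [13,15); WM=10
i=8 t=14 v=6: → [13,16); WM=10
i=9 t=14 v=8: → [13,16); WM=11
i=10 t=9 v=5: → [8,12); WM=11
i=11 t=6 v=3: DROP (t<11-4); WM=11
i=12 t=15 v=4: → [13,17); WM=11
i=13 t=16 v=8: → [13,18); WM=13
i=14 t=17 v=5: → [13,19); WM=13
i=15 t=18 v=6: → [13,20); WM=15
i=16 t=20 v=1: → [20,22); WM=15
i=17 t=20 v=3: → [20,22); WM=17
i=18 t=18 v=1: → [13,20); WM=17

[4,8)=4 [8,12)=4 [13,20)=5 [20,22)=2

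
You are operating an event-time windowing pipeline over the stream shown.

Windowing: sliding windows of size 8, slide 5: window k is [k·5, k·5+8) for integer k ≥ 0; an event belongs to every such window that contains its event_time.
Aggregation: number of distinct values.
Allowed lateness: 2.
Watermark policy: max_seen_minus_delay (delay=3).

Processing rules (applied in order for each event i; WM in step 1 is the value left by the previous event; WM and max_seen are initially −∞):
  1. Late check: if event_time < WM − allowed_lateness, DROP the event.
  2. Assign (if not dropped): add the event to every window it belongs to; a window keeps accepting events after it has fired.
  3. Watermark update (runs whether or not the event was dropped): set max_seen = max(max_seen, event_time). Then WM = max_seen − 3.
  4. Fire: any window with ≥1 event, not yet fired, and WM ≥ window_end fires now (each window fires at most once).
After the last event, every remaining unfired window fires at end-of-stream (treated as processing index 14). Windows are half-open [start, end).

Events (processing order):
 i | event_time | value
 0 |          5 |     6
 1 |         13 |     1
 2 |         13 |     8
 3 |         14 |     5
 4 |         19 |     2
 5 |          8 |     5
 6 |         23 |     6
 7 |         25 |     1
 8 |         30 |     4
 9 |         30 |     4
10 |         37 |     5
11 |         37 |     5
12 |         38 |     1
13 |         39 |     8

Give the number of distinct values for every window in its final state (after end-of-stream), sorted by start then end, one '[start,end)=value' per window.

i=0 t=5 v=6: → [5,13),[0,8); WM=2
i=1 t=13 v=1: → [10,18); WM=10; [0,8) fires=1
i=2 t=13 v=8: → [10,18); WM=10
i=3 t=14 v=5: → [10,18); WM=11
i=4 t=19 v=2: → [15,23); WM=16; [5,13) fires=1
i=5 t=8 v=5: DROP (t<16-2); WM=16
i=6 t=23 v=6: → [20,28); WM=20; [10,18) fires=3
i=7 t=25 v=1: → [25,33),[20,28); WM=22
i=8 t=30 v=4: → [30,38),[25,33); WM=27; [15,23) fires=1
i=9 t=30 v=4: → [30,38),[25,33); WM=27
i=10 t=37 v=5: → [35,43),[30,38); WM=34; [20,28) fires=2 [25,33) fires=2
i=11 t=37 v=5: → [35,43),[30,38); WM=34
i=12 t=38 v=1: → [35,43); WM=35
i=13 t=39 v=8: → [35,43); WM=36

[0,8)=1 [5,13)=1 [10,18)=3 [15,23)=1 [20,28)=2 [25,33)=2 [30,38)=2 [35,43)=3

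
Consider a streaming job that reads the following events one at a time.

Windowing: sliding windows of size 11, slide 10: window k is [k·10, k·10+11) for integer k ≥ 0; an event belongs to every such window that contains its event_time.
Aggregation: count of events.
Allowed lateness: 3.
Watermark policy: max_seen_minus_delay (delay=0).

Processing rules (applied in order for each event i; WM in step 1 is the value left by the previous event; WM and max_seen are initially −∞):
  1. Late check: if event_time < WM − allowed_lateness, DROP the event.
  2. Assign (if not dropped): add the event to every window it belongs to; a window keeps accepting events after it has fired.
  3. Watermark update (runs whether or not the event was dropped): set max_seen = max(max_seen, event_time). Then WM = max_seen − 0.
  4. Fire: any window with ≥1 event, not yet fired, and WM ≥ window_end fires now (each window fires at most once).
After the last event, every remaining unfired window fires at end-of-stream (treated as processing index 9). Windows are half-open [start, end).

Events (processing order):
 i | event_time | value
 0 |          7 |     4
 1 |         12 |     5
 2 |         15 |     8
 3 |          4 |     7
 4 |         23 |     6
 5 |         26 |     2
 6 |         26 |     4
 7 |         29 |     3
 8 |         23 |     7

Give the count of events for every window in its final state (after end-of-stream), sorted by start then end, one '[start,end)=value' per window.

[0,11)=1 [10,21)=2 [20,31)=4

i=0 t=7 v=4: → [0,11); WM=7
i=1 t=12 v=5: → [10,21); WM=12; [0,11) fires=1
i=2 t=15 v=8: → [10,21); WM=15
i=3 t=4 v=7: DROP (t<15-3); WM=15
i=4 t=23 v=6: → [20,31); WM=23; [10,21) fires=2
i=5 t=26 v=2: → [20,31); WM=26
i=6 t=26 v=4: → [20,31); WM=26
i=7 t=29 v=3: → [20,31); WM=29
i=8 t=23 v=7: DROP (t<29-3); WM=29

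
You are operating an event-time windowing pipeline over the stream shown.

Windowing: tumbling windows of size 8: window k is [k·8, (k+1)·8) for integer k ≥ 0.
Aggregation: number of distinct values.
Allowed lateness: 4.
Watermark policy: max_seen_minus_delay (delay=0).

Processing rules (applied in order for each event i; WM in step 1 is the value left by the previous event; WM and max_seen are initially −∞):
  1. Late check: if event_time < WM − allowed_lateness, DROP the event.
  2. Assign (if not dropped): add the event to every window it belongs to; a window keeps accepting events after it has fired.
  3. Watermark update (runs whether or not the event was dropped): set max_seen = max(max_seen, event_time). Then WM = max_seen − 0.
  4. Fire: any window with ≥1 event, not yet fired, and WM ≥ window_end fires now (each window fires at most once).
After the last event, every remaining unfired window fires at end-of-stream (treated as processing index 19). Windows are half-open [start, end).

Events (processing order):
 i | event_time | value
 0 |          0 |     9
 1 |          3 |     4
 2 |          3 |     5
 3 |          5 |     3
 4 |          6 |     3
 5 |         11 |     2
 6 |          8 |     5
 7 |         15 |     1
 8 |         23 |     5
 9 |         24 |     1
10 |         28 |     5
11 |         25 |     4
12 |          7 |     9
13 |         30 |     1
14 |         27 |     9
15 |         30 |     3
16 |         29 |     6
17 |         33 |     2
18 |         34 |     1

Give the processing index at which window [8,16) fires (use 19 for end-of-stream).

8

i=0 t=0 v=9: → [0,8); WM=0
i=1 t=3 v=4: → [0,8); WM=3
i=2 t=3 v=5: → [0,8); WM=3
i=3 t=5 v=3: → [0,8); WM=5
i=4 t=6 v=3: → [0,8); WM=6
i=5 t=11 v=2: → [8,16); WM=11; [0,8) fires=4
i=6 t=8 v=5: → [8,16); WM=11
i=7 t=15 v=1: → [8,16); WM=15
i=8 t=23 v=5: → [16,24); WM=23; [8,16) fires=3
i=9 t=24 v=1: → [24,32); WM=24; [16,24) fires=1
i=10 t=28 v=5: → [24,32); WM=28
i=11 t=25 v=4: → [24,32); WM=28
i=12 t=7 v=9: DROP (t<28-4); WM=28
i=13 t=30 v=1: → [24,32); WM=30
i=14 t=27 v=9: → [24,32); WM=30
i=15 t=30 v=3: → [24,32); WM=30
i=16 t=29 v=6: → [24,32); WM=30
i=17 t=33 v=2: → [32,40); WM=33; [24,32) fires=6
i=18 t=34 v=1: → [32,40); WM=34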